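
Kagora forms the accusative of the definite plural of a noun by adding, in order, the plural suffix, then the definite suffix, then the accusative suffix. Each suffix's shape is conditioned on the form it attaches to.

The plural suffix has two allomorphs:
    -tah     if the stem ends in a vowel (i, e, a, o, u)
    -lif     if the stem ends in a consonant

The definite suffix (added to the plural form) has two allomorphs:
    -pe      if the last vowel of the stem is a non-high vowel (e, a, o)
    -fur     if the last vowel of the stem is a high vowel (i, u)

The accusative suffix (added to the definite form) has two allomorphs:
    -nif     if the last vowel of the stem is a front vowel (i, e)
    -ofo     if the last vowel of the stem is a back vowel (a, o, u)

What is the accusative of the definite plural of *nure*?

nuretahpenif

*nure* — final sound /e/ (a vowel) → -tah → *nuretah*.
Since the last vowel of the plural form *nuretah* is /a/ (a non-high vowel), it takes -pe, giving *nuretahpe*.
The definite form *nuretahpe* — last vowel /e/ (a front vowel) → -nif → *nuretahpenif*.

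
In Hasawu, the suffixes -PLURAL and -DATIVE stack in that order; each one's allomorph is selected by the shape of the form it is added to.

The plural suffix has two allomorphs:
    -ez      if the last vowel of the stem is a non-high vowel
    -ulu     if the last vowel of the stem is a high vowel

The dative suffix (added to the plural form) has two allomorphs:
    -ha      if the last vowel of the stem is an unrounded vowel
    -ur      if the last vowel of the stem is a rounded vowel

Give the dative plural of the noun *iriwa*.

The last vowel of *iriwa* is /a/, which is a non-high vowel, so the plural suffix is -ez, giving *iriwaez*.
The last vowel of the plural form *iriwaez* is /e/, which is an unrounded vowel, so the dative suffix is -ha, giving *iriwaezha*.

iriwaezha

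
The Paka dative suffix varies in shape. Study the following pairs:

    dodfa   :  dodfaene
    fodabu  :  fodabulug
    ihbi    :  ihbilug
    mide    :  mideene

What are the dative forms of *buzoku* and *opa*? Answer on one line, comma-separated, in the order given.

buzokulug, opaene

The alternation tracks the last vowel of the stem — -lug when the last vowel of the stem is a high vowel (*fodabu*, *ihbi*); -ene when the last vowel of the stem is a non-high vowel (*dodfa*, *mide*).
The last vowel of *buzoku* is /u/, which is a high vowel, so the suffix is -lug, giving *buzokulug*.
The last vowel of *opa* is /a/, which is a non-high vowel, so the suffix is -ene, giving *opaene*.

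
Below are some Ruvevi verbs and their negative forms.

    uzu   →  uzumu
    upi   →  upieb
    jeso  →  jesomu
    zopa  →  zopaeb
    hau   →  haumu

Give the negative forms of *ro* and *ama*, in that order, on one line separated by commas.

romu, amaeb

Looking at the last vowel of each stem: -mu when the last vowel of the stem is a rounded vowel (*uzu*, *jeso*, *hau*); -eb when the last vowel of the stem is an unrounded vowel (*upi*, *zopa*).
Since the last vowel of *ro* is /o/ (a rounded vowel), it takes -mu, giving *romu*.
Since the last vowel of *ama* is /a/ (an unrounded vowel), it takes -eb, giving *amaeb*.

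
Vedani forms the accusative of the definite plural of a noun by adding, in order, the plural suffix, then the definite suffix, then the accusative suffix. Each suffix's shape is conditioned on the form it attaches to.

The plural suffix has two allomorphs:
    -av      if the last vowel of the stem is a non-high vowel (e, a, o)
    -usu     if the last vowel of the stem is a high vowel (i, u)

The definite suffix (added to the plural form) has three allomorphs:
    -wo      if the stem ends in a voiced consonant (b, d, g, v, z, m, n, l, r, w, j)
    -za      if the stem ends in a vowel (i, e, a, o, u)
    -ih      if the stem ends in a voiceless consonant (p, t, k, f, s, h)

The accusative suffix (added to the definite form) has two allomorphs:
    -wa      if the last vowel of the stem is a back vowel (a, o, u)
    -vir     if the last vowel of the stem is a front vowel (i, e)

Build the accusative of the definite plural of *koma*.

komaavwowa

*koma* — last vowel /a/ (a non-high vowel) → -av → *komaav*.
Since the final sound of the plural form *komaav* is /v/ (a voiced consonant), it takes -wo, giving *komaavwo*.
The definite form *komaavwo* — last vowel /o/ (a back vowel) → -wa → *komaavwowa*.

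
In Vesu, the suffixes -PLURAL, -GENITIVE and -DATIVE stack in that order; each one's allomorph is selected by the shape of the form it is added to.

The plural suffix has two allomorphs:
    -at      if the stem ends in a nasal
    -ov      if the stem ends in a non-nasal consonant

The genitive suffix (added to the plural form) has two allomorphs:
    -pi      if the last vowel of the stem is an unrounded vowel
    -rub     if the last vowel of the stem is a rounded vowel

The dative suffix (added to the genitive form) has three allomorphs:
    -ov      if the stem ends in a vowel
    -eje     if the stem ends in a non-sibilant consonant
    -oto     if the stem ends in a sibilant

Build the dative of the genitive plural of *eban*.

Since the final consonant of *eban* is /n/ (a nasal), it takes -at, giving *ebanat*.
The plural form *ebanat*: last vowel = /a/, an unrounded vowel → -pi → *ebanatpi*.
The genitive form *ebanatpi* — final sound /i/ (a vowel) → -ov → *ebanatpiov*.

ebanatpiov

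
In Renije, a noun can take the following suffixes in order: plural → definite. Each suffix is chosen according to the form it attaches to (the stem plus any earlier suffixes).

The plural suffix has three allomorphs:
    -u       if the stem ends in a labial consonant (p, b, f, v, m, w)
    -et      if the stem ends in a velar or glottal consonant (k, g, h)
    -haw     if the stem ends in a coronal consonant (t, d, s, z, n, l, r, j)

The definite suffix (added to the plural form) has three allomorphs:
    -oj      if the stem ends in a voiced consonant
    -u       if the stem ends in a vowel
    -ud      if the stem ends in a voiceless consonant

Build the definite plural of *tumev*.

tumevuu

*tumev* — final consonant /v/ (labial) → -u → *tumevu*.
The plural form *tumevu*: final sound = /u/, a vowel → -u → *tumevuu*.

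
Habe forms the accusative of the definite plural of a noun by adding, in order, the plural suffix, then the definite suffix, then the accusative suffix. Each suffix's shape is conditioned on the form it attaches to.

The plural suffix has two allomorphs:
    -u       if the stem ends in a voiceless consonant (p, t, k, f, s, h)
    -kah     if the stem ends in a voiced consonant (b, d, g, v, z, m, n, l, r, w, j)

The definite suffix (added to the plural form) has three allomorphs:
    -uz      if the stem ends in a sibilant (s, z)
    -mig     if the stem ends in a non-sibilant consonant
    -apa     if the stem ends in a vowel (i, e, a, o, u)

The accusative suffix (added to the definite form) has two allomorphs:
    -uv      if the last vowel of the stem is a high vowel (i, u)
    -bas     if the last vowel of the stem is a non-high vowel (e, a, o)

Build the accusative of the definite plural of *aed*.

*aed*: final consonant = /d/, voiced → -kah → *aedkah*.
The plural form *aedkah* — final sound /h/ (a non-sibilant consonant) → -mig → *aedkahmig*.
The definite form *aedkahmig*: last vowel = /i/, a high vowel → -uv → *aedkahmiguv*.

aedkahmiguv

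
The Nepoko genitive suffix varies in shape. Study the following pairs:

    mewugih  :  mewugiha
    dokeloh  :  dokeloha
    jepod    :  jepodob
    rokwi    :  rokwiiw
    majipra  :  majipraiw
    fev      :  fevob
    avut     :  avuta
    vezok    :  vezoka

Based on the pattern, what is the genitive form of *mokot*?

mokota

Looking at the final sound of each stem: -a when the stem ends in a voiceless consonant (*mewugih*, *dokeloh*, *avut*, *vezok*); -ob when the stem ends in a voiced consonant (*jepod*, *fev*); -iw when the stem ends in a vowel (*rokwi*, *majipra*).
*mokot* — final sound /t/ (a voiceless consonant) → -a → *mokota*.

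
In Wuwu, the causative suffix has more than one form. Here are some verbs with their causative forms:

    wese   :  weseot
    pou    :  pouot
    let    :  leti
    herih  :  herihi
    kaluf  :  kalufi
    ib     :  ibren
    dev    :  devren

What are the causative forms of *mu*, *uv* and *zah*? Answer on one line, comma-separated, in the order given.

muot, uvren, zahi

The alternation tracks the final sound of the stem — -i when the stem ends in a voiceless consonant (*let*, *herih*, *kaluf*); -ren when the stem ends in a voiced consonant (*ib*, *dev*); -ot when the stem ends in a vowel (*wese*, *pou*).
The final sound of *mu* is /u/, which is a vowel, so the suffix is -ot, giving *muot*.
The final sound of *uv* is /v/, which is a voiced consonant, so the suffix is -ren, giving *uvren*.
*zah* — final sound /h/ (a voiceless consonant) → -i → *zahi*.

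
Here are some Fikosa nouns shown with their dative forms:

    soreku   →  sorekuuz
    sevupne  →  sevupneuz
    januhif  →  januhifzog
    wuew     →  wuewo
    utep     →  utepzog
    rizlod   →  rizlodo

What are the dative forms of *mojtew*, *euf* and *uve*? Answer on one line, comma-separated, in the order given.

mojtewo, eufzog, uveuz

Looking at the final sound of each stem: -zog when the stem ends in a voiceless consonant (*januhif*, *utep*); -o when the stem ends in a voiced consonant (*wuew*, *rizlod*); -uz when the stem ends in a vowel (*soreku*, *sevupne*).
Since the final sound of *mojtew* is /w/ (a voiced consonant), it takes -o, giving *mojtewo*.
*euf* — final sound /f/ (a voiceless consonant) → -zog → *eufzog*.
Since the final sound of *uve* is /e/ (a vowel), it takes -uz, giving *uveuz*.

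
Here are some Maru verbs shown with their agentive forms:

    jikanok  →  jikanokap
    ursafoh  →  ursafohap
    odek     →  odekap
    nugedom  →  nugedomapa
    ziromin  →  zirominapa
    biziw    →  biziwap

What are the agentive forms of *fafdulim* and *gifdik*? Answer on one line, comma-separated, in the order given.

Looking at the final consonant of each stem: -apa when the stem ends in a nasal (*nugedom*, *ziromin*); -ap when the stem ends in a non-nasal consonant (*jikanok*, *ursafoh*, *odek*, *biziw*).
*fafdulim*: final consonant = /m/, a nasal → -apa → *fafdulimapa*.
Since the final consonant of *gifdik* is /k/ (non-nasal), it takes -ap, giving *gifdikap*.

fafdulimapa, gifdikap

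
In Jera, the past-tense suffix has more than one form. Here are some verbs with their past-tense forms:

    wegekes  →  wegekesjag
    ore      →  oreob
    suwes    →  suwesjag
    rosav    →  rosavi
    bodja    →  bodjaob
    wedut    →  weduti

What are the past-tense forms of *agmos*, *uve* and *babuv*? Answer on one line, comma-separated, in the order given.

agmosjag, uveob, babuvi

Looking at the final sound of each stem: -jag when the stem ends in a sibilant (*wegekes*, *suwes*); -i when the stem ends in a non-sibilant consonant (*rosav*, *wedut*); -ob when the stem ends in a vowel (*ore*, *bodja*).
The final sound of *agmos* is /s/, which is a sibilant, so the suffix is -jag, giving *agmosjag*.
*uve*: final sound = /e/, a vowel → -ob → *uveob*.
The final sound of *babuv* is /v/, which is a non-sibilant consonant, so the suffix is -i, giving *babuvi*.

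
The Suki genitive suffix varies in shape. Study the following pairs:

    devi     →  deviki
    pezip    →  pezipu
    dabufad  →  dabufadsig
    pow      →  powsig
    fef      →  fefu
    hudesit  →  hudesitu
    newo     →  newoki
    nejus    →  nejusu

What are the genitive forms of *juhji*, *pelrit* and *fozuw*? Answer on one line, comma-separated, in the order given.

juhjiki, pelritu, fozuwsig

The suffix is conditioned by the final sound: -u when the stem ends in a voiceless consonant (*pezip*, *fef*, *hudesit*, *nejus*); -sig when the stem ends in a voiced consonant (*dabufad*, *pow*); -ki when the stem ends in a vowel (*devi*, *newo*).
The final sound of *juhji* is /i/, which is a vowel, so the suffix is -ki, giving *juhjiki*.
*pelrit*: final sound = /t/, a voiceless consonant → -u → *pelritu*.
Since the final sound of *fozuw* is /w/ (a voiced consonant), it takes -sig, giving *fozuwsig*.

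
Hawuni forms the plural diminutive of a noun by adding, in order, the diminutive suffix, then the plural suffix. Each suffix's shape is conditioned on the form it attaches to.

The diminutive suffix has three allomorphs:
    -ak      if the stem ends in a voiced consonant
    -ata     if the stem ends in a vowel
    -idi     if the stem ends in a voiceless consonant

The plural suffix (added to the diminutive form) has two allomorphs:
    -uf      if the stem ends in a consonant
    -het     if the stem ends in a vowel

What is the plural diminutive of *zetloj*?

zetlojakuf

Since the final sound of *zetloj* is /j/ (a voiced consonant), it takes -ak, giving *zetlojak*.
Since the final sound of the diminutive form *zetlojak* is /k/ (a consonant), it takes -uf, giving *zetlojakuf*.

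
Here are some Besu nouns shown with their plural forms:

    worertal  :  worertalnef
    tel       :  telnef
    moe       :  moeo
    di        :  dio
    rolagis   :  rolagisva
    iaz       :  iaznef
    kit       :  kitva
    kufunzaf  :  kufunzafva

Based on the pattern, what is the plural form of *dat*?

datva

Looking at the final sound of each stem: -va when the stem ends in a voiceless consonant (*rolagis*, *kit*, *kufunzaf*); -nef when the stem ends in a voiced consonant (*worertal*, *tel*, *iaz*); -o when the stem ends in a vowel (*moe*, *di*).
*dat*: final sound = /t/, a voiceless consonant → -va → *datva*.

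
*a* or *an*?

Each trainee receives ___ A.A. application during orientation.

The indefinite article is chosen by the initial *sound* of the following word, not its spelling.
The initialism *A.A.* is read letter by letter; the first letter, A, is pronounced /eɪ/, which begins with a vowel sound.
So the article is *an*: Each trainee receives an A.A. application during orientation.

an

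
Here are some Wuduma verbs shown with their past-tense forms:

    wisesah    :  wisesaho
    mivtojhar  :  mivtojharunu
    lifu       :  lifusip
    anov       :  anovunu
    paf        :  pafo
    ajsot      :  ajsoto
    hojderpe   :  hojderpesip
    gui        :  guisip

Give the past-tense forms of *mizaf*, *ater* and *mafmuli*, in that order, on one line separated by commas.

mizafo, aterunu, mafmulisip

The pattern is voicing of the final sound: -o when the stem ends in a voiceless consonant (*wisesah*, *paf*, *ajsot*); -unu when the stem ends in a voiced consonant (*mivtojhar*, *anov*); -sip when the stem ends in a vowel (*lifu*, *hojderpe*, *gui*).
*mizaf* — final sound /f/ (a voiceless consonant) → -o → *mizafo*.
Since the final sound of *ater* is /r/ (a voiced consonant), it takes -unu, giving *aterunu*.
*mafmuli*: final sound = /i/, a vowel → -sip → *mafmulisip*.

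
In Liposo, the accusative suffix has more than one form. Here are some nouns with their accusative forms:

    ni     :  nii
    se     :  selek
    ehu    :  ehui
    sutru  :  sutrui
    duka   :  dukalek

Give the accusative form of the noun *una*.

unalek

Looking at the last vowel of each stem: -i when the last vowel of the stem is a high vowel (*ni*, *ehu*, *sutru*); -lek when the last vowel of the stem is a non-high vowel (*se*, *duka*).
*una* — last vowel /a/ (a non-high vowel) → -lek → *unalek*.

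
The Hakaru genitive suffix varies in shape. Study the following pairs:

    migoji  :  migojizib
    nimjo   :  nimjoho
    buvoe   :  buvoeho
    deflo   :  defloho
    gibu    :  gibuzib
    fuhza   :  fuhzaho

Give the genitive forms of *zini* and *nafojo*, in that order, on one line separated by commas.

zinizib, nafojoho

The pattern is height harmony: -zib when the last vowel of the stem is a high vowel (*migoji*, *gibu*); -ho when the last vowel of the stem is a non-high vowel (*nimjo*, *buvoe*, *deflo*, *fuhza*).
Since the last vowel of *zini* is /i/ (a high vowel), it takes -zib, giving *zinizib*.
*nafojo*: last vowel = /o/, a non-high vowel → -ho → *nafojoho*.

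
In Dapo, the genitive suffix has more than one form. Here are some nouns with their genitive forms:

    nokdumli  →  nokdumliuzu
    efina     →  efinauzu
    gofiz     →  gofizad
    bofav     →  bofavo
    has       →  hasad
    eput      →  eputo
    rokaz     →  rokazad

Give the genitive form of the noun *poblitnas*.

The alternation tracks the final sound of the stem — -ad when the stem ends in a sibilant (*gofiz*, *has*, *rokaz*); -o when the stem ends in a non-sibilant consonant (*bofav*, *eput*); -uzu when the stem ends in a vowel (*nokdumli*, *efina*).
*poblitnas* — final sound /s/ (a sibilant) → -ad → *poblitnasad*.

poblitnasad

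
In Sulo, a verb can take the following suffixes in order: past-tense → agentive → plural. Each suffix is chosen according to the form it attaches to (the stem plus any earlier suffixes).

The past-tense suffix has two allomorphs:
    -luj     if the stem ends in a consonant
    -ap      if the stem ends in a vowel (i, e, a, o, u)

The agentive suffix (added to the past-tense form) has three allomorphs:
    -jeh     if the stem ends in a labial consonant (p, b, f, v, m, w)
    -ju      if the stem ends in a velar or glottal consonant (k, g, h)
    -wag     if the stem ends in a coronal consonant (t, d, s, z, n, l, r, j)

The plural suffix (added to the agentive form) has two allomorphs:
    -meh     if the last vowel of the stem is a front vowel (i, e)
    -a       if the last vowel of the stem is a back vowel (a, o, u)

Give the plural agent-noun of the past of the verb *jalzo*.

The final sound of *jalzo* is /o/, which is a vowel, so the past-tense suffix is -ap, giving *jalzoap*.
The final consonant of the past-tense form *jalzoap* is /p/, which is labial, so the agentive suffix is -jeh, giving *jalzoapjeh*.
The agentive form *jalzoapjeh* — last vowel /e/ (a front vowel) → -meh → *jalzoapjehmeh*.

jalzoapjehmeh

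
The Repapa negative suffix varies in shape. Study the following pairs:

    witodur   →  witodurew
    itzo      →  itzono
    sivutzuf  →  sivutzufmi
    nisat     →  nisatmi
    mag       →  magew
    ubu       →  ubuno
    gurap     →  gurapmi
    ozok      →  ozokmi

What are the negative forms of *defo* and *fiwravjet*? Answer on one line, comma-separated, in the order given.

The pattern is voicing of the final sound: -mi when the stem ends in a voiceless consonant (*sivutzuf*, *nisat*, *gurap*, *ozok*); -ew when the stem ends in a voiced consonant (*witodur*, *mag*); -no when the stem ends in a vowel (*itzo*, *ubu*).
The final sound of *defo* is /o/, which is a vowel, so the suffix is -no, giving *defono*.
The final sound of *fiwravjet* is /t/, which is a voiceless consonant, so the suffix is -mi, giving *fiwravjetmi*.

defono, fiwravjetmi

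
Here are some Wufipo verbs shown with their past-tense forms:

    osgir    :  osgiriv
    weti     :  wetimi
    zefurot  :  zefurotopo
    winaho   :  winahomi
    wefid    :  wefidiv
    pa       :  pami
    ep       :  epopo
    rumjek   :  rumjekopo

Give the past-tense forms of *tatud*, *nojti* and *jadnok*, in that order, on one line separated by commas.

tatudiv, nojtimi, jadnokopo

The suffix is conditioned by the final sound: -opo when the stem ends in a voiceless consonant (*zefurot*, *ep*, *rumjek*); -iv when the stem ends in a voiced consonant (*osgir*, *wefid*); -mi when the stem ends in a vowel (*weti*, *winaho*, *pa*).
The final sound of *tatud* is /d/, which is a voiced consonant, so the suffix is -iv, giving *tatudiv*.
*nojti*: final sound = /i/, a vowel → -mi → *nojtimi*.
The final sound of *jadnok* is /k/, which is a voiceless consonant, so the suffix is -opo, giving *jadnokopo*.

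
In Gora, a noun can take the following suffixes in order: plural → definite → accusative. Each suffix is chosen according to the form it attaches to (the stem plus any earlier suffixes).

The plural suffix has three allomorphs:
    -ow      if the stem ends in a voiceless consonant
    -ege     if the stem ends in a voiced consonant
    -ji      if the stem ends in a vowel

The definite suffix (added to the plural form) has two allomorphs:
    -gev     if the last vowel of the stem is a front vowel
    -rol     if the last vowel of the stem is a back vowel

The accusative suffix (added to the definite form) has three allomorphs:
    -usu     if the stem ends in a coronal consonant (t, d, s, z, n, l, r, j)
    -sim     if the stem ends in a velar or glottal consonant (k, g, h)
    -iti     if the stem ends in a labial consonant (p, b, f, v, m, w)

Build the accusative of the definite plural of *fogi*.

The final sound of *fogi* is /i/, which is a vowel, so the plural suffix is -ji, giving *fogiji*.
The plural form *fogiji*: last vowel = /i/, a front vowel → -gev → *fogijigev*.
The definite form *fogijigev* — final consonant /v/ (labial) → -iti → *fogijigeviti*.

fogijigeviti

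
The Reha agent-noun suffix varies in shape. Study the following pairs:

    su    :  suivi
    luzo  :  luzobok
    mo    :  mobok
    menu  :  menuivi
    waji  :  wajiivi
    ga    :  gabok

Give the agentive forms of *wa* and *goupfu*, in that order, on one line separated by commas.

The suffix is conditioned by the last vowel: -ivi when the last vowel of the stem is a high vowel (*su*, *menu*, *waji*); -bok when the last vowel of the stem is a non-high vowel (*luzo*, *mo*, *ga*).
*wa* — last vowel /a/ (a non-high vowel) → -bok → *wabok*.
The last vowel of *goupfu* is /u/, which is a high vowel, so the suffix is -ivi, giving *goupfuivi*.

wabok, goupfuivi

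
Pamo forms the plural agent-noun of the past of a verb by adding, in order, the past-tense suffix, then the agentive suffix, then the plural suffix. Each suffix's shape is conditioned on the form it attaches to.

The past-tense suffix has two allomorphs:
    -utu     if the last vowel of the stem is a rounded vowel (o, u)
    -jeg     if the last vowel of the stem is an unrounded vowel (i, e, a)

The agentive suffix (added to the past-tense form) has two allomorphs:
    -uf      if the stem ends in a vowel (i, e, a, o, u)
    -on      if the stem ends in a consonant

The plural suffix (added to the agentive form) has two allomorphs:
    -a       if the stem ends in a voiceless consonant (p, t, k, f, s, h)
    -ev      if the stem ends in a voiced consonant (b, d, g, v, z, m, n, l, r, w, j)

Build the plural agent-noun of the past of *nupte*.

nuptejegonev

Since the last vowel of *nupte* is /e/ (an unrounded vowel), it takes -jeg, giving *nuptejeg*.
Since the final sound of the past-tense form *nuptejeg* is /g/ (a consonant), it takes -on, giving *nuptejegon*.
Since the final consonant of the agentive form *nuptejegon* is /n/ (voiced), it takes -ev, giving *nuptejegonev*.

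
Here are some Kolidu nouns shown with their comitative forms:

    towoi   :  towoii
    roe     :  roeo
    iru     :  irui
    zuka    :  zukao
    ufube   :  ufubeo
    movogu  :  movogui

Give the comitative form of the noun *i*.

ii

The pattern is height harmony: -i when the last vowel of the stem is a high vowel (*towoi*, *iru*, *movogu*); -o when the last vowel of the stem is a non-high vowel (*roe*, *zuka*, *ufube*).
*i* — last vowel /i/ (a high vowel) → -i → *ii*.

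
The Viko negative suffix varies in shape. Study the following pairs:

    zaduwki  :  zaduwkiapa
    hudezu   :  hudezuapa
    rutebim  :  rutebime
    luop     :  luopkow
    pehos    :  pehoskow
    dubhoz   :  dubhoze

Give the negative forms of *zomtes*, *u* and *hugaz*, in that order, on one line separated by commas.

The pattern is voicing of the final sound: -kow when the stem ends in a voiceless consonant (*luop*, *pehos*); -e when the stem ends in a voiced consonant (*rutebim*, *dubhoz*); -apa when the stem ends in a vowel (*zaduwki*, *hudezu*).
Since the final sound of *zomtes* is /s/ (a voiceless consonant), it takes -kow, giving *zomteskow*.
*u*: final sound = /u/, a vowel → -apa → *uapa*.
Since the final sound of *hugaz* is /z/ (a voiced consonant), it takes -e, giving *hugaze*.

zomteskow, uapa, hugaze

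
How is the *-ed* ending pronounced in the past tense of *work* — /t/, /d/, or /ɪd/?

The stem *work* ends in a voiceless consonant other than /t/.
The -ed suffix is realized as /ɪd/ after /t, d/; as /t/ after other voiceless consonants; and as /d/ after other voiced sounds.
So -ed on *work* is pronounced /t/.

/t/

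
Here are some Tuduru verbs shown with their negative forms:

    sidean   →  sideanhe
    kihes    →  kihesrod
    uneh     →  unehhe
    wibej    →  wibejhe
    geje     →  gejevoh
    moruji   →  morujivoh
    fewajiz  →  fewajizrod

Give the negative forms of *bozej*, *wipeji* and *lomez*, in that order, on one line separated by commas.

The suffix is conditioned by the final sound: -rod when the stem ends in a sibilant (*kihes*, *fewajiz*); -he when the stem ends in a non-sibilant consonant (*sidean*, *uneh*, *wibej*); -voh when the stem ends in a vowel (*geje*, *moruji*).
The final sound of *bozej* is /j/, which is a non-sibilant consonant, so the suffix is -he, giving *bozejhe*.
Since the final sound of *wipeji* is /i/ (a vowel), it takes -voh, giving *wipejivoh*.
*lomez*: final sound = /z/, a sibilant → -rod → *lomezrod*.

bozejhe, wipejivoh, lomezrod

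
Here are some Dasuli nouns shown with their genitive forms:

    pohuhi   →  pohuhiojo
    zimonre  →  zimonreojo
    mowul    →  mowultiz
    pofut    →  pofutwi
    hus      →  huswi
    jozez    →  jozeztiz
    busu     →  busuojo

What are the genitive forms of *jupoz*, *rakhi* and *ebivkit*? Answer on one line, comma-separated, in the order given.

jupoztiz, rakhiojo, ebivkitwi

The pattern is voicing of the final sound: -wi when the stem ends in a voiceless consonant (*pofut*, *hus*); -tiz when the stem ends in a voiced consonant (*mowul*, *jozez*); -ojo when the stem ends in a vowel (*pohuhi*, *zimonre*, *busu*).
*jupoz* — final sound /z/ (a voiced consonant) → -tiz → *jupoztiz*.
The final sound of *rakhi* is /i/, which is a vowel, so the suffix is -ojo, giving *rakhiojo*.
*ebivkit* — final sound /t/ (a voiceless consonant) → -wi → *ebivkitwi*.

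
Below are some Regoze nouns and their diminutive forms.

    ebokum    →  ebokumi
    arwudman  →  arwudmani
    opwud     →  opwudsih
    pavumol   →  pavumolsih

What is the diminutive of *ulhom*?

ulhomi

Looking at the final consonant of each stem: -i when the stem ends in a nasal (*ebokum*, *arwudman*); -sih when the stem ends in a non-nasal consonant (*opwud*, *pavumol*).
*ulhom*: final consonant = /m/, a nasal → -i → *ulhomi*.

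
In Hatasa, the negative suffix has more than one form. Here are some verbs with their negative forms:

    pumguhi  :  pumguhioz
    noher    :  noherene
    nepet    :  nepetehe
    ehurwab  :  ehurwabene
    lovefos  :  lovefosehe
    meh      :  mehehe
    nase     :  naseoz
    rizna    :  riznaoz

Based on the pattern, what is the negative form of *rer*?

rerene

Looking at the final sound of each stem: -ehe when the stem ends in a voiceless consonant (*nepet*, *lovefos*, *meh*); -ene when the stem ends in a voiced consonant (*noher*, *ehurwab*); -oz when the stem ends in a vowel (*pumguhi*, *nase*, *rizna*).
Since the final sound of *rer* is /r/ (a voiced consonant), it takes -ene, giving *rerene*.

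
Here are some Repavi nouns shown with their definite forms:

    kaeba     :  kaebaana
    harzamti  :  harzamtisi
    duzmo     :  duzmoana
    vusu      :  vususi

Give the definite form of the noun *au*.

The alternation tracks the last vowel of the stem — -si when the last vowel of the stem is a high vowel (*harzamti*, *vusu*); -ana when the last vowel of the stem is a non-high vowel (*kaeba*, *duzmo*).
The last vowel of *au* is /u/, which is a high vowel, so the suffix is -si, giving *ausi*.

ausi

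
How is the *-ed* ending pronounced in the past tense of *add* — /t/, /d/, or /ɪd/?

/ɪd/

The stem *add* ends in /t/ or /d/.
The -ed suffix is realized as /ɪd/ after /t, d/; as /t/ after other voiceless consonants; and as /d/ after other voiced sounds.
So -ed on *add* is pronounced /ɪd/.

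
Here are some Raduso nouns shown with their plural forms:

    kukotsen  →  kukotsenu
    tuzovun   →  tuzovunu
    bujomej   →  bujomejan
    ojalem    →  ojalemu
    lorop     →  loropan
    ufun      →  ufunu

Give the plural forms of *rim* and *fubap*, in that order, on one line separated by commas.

The suffix is conditioned by the final consonant: -u when the stem ends in a nasal (*kukotsen*, *tuzovun*, *ojalem*, *ufun*); -an when the stem ends in a non-nasal consonant (*bujomej*, *lorop*).
*rim*: final consonant = /m/, a nasal → -u → *rimu*.
*fubap*: final consonant = /p/, non-nasal → -an → *fubapan*.

rimu, fubapan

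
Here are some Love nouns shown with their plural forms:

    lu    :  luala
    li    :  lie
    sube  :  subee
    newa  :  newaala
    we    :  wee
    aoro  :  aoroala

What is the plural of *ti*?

Looking at the last vowel of each stem: -e when the last vowel of the stem is a front vowel (*li*, *sube*, *we*); -ala when the last vowel of the stem is a back vowel (*lu*, *newa*, *aoro*).
The last vowel of *ti* is /i/, which is a front vowel, so the suffix is -e, giving *tie*.

tie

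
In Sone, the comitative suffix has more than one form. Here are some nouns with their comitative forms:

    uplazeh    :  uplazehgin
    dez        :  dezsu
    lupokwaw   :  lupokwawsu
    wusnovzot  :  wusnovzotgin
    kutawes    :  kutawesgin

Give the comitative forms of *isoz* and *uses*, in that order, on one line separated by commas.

isozsu, usesgin

The suffix is conditioned by the final consonant: -gin when the stem ends in a voiceless consonant (*uplazeh*, *wusnovzot*, *kutawes*); -su when the stem ends in a voiced consonant (*dez*, *lupokwaw*).
*isoz*: final consonant = /z/, voiced → -su → *isozsu*.
Since the final consonant of *uses* is /s/ (voiceless), it takes -gin, giving *usesgin*.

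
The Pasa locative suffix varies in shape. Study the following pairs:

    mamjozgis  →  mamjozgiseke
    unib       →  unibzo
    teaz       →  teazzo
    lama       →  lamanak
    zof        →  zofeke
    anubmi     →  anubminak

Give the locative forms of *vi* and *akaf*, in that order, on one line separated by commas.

vinak, akafeke

The alternation tracks the final sound of the stem — -eke when the stem ends in a voiceless consonant (*mamjozgis*, *zof*); -zo when the stem ends in a voiced consonant (*unib*, *teaz*); -nak when the stem ends in a vowel (*lama*, *anubmi*).
*vi*: final sound = /i/, a vowel → -nak → *vinak*.
Since the final sound of *akaf* is /f/ (a voiceless consonant), it takes -eke, giving *akafeke*.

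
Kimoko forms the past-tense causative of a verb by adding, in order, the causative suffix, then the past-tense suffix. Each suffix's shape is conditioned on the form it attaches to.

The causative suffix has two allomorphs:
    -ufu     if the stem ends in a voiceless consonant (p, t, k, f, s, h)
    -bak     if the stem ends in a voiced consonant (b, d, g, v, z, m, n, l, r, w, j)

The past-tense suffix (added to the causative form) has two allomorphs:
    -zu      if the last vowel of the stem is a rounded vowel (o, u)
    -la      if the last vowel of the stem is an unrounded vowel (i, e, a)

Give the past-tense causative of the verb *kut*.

Since the final consonant of *kut* is /t/ (voiceless), it takes -ufu, giving *kutufu*.
The causative form *kutufu*: last vowel = /u/, a rounded vowel → -zu → *kutufuzu*.

kutufuzu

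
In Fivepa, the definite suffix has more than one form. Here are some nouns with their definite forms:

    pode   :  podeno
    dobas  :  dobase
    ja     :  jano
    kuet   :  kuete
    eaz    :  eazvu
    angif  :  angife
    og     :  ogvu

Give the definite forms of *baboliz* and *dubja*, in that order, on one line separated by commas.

babolizvu, dubjano

The pattern is voicing of the final sound: -e when the stem ends in a voiceless consonant (*dobas*, *kuet*, *angif*); -vu when the stem ends in a voiced consonant (*eaz*, *og*); -no when the stem ends in a vowel (*pode*, *ja*).
Since the final sound of *baboliz* is /z/ (a voiced consonant), it takes -vu, giving *babolizvu*.
The final sound of *dubja* is /a/, which is a vowel, so the suffix is -no, giving *dubjano*.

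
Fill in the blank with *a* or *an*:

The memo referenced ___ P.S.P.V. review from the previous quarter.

The indefinite article is chosen by the initial *sound* of the following word, not its spelling.
The initialism *P.S.P.V.* is read letter by letter; the first letter, P, is pronounced /piː/, which begins with a consonant sound.
So the article is *a*: The memo referenced a P.S.P.V. review from the previous quarter.

a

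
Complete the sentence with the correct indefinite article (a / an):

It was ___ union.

The indefinite article is chosen by the initial *sound* of the following word, not its spelling.
*union* begins with the sound /juː/ (u pronounced /juː/) — a consonant sound.
So the article is *a*: It was a union.

a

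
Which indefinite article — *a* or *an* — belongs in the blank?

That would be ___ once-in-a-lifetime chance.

The indefinite article is chosen by the initial *sound* of the following word, not its spelling.
*once-in-a-lifetime* begins with the sound /wʌ/ (*once* pronounced with initial /w/) — a consonant sound.
So the article is *a*: That would be a once-in-a-lifetime chance.

a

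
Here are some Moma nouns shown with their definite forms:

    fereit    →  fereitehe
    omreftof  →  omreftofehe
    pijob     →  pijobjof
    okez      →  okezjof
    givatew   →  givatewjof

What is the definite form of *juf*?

jufehe

Looking at the final consonant of each stem: -ehe when the stem ends in a voiceless consonant (*fereit*, *omreftof*); -jof when the stem ends in a voiced consonant (*pijob*, *okez*, *givatew*).
The final consonant of *juf* is /f/, which is voiceless, so the suffix is -ehe, giving *jufehe*.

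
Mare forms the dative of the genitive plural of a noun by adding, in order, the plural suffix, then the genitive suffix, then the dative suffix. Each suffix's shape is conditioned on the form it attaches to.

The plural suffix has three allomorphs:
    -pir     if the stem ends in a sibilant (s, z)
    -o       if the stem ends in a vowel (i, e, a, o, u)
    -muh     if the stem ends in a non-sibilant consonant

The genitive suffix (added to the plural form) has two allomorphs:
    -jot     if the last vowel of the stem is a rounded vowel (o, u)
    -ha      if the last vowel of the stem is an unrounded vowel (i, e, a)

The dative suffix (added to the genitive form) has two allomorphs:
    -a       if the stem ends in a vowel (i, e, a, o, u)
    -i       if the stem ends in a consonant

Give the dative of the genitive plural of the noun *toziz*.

tozizpirhaa

*toziz* — final sound /z/ (a sibilant) → -pir → *tozizpir*.
Since the last vowel of the plural form *tozizpir* is /i/ (an unrounded vowel), it takes -ha, giving *tozizpirha*.
Since the final sound of the genitive form *tozizpirha* is /a/ (a vowel), it takes -a, giving *tozizpirhaa*.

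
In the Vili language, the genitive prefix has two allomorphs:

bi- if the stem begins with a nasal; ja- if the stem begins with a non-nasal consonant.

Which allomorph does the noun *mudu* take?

Since the first consonant of *mudu* is /m/ (a nasal), it takes bi-.

bi-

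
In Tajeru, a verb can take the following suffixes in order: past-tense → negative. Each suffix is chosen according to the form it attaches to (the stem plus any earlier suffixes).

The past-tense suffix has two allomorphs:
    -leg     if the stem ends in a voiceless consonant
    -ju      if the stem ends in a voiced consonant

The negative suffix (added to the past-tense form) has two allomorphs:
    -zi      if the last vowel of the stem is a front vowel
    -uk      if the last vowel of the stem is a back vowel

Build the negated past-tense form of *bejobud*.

bejobudjuuk

The final consonant of *bejobud* is /d/, which is voiced, so the past-tense suffix is -ju, giving *bejobudju*.
The past-tense form *bejobudju*: last vowel = /u/, a back vowel → -uk → *bejobudjuuk*.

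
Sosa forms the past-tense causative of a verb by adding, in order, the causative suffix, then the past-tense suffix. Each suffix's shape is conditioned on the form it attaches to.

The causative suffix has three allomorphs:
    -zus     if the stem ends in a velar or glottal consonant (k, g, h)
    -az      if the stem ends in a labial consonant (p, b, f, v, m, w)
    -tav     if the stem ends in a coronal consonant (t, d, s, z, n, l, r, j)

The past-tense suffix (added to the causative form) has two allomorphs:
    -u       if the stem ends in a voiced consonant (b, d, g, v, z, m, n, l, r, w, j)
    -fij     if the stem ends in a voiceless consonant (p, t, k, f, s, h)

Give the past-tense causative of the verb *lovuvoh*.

lovuvohzusfij

*lovuvoh* — final consonant /h/ (velar/glottal) → -zus → *lovuvohzus*.
The final consonant of the causative form *lovuvohzus* is /s/, which is voiceless, so the past-tense suffix is -fij, giving *lovuvohzusfij*.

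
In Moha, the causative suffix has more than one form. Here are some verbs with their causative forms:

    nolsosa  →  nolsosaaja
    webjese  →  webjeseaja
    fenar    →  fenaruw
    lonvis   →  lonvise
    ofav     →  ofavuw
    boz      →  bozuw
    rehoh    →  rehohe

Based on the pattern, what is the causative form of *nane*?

naneaja

Looking at the final sound of each stem: -e when the stem ends in a voiceless consonant (*lonvis*, *rehoh*); -uw when the stem ends in a voiced consonant (*fenar*, *ofav*, *boz*); -aja when the stem ends in a vowel (*nolsosa*, *webjese*).
*nane* — final sound /e/ (a vowel) → -aja → *naneaja*.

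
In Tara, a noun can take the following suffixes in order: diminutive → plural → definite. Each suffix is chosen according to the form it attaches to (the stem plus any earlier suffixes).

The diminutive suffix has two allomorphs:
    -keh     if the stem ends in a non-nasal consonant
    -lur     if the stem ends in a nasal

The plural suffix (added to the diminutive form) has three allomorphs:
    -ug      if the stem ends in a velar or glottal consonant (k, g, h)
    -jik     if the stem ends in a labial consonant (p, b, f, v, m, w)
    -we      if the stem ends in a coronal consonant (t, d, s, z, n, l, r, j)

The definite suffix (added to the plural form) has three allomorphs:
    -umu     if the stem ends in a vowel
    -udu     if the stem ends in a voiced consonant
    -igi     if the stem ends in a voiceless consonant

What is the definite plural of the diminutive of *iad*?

iadkehugudu

*iad* — final consonant /d/ (non-nasal) → -keh → *iadkeh*.
The final consonant of the diminutive form *iadkeh* is /h/, which is velar/glottal, so the plural suffix is -ug, giving *iadkehug*.
The final sound of the plural form *iadkehug* is /g/, which is a voiced consonant, so the definite suffix is -udu, giving *iadkehugudu*.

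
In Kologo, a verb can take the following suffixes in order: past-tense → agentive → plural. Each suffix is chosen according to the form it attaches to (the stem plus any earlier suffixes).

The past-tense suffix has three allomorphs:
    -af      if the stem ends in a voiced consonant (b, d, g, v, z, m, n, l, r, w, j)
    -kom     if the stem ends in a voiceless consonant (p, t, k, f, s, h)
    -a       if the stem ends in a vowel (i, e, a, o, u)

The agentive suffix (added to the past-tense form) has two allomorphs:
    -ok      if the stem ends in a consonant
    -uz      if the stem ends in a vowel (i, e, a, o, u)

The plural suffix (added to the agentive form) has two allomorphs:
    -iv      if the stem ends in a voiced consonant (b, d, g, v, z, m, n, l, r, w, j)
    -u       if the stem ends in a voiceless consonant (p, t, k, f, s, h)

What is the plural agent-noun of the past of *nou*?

*nou*: final sound = /u/, a vowel → -a → *noua*.
The past-tense form *noua*: final sound = /a/, a vowel → -uz → *nouauz*.
The agentive form *nouauz* — final consonant /z/ (voiced) → -iv → *nouauziv*.

nouauziv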